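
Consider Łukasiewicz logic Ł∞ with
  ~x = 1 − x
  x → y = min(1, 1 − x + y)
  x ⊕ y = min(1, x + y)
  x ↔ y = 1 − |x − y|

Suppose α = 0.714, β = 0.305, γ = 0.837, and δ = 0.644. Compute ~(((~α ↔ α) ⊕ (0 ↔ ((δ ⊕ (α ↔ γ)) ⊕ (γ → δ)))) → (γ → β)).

0.104

~α = 1 − 0.714 = 0.286
~α ↔ α = 1 − |0.286 − 0.714| = 1 − 0.428 = 0.572
α ↔ γ = 1 − |0.714 − 0.837| = 1 − 0.123 = 0.877
δ ⊕ (α ↔ γ) = min(1, 0.644 + 0.877) = min(1, 1.521) = 1.000
γ → δ = min(1, 1 − 0.837 + 0.644) = min(1, 0.807) = 0.807
(δ ⊕ (α ↔ γ)) ⊕ (γ → δ) = min(1, 1.000 + 0.807) = min(1, 1.807) = 1.000
0 ↔ ((δ ⊕ (α ↔ γ)) ⊕ (γ → δ)) = 1 − |0.000 − 1.000| = 1 − 1.000 = 0.000
(~α ↔ α) ⊕ (0 ↔ ((δ ⊕ (α ↔ γ)) ⊕ (γ → δ))) = min(1, 0.572 + 0.000) = min(1, 0.572) = 0.572
γ → β = min(1, 1 − 0.837 + 0.305) = min(1, 0.468) = 0.468
((~α ↔ α) ⊕ (0 ↔ ((δ ⊕ (α ↔ γ)) ⊕ (γ → δ)))) → (γ → β) = min(1, 1 − 0.572 + 0.468) = min(1, 0.896) = 0.896
~(((~α ↔ α) ⊕ (0 ↔ ((δ ⊕ (α ↔ γ)) ⊕ (γ → δ)))) → (γ → β)) = 1 − 0.896 = 0.104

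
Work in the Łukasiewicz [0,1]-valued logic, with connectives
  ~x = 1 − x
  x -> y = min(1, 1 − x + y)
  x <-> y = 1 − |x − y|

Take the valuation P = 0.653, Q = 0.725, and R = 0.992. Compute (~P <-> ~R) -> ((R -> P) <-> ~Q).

~P = 1 − 0.653 = 0.347
~R = 1 − 0.992 = 0.008
~P <-> ~R = 1 − |0.347 − 0.008| = 1 − 0.339 = 0.661
R -> P = min(1, 1 − 0.992 + 0.653) = min(1, 0.661) = 0.661
~Q = 1 − 0.725 = 0.275
(R -> P) <-> ~Q = 1 − |0.661 − 0.275| = 1 − 0.386 = 0.614
(~P <-> ~R) -> ((R -> P) <-> ~Q) = min(1, 1 − 0.661 + 0.614) = min(1, 0.953) = 0.953

0.953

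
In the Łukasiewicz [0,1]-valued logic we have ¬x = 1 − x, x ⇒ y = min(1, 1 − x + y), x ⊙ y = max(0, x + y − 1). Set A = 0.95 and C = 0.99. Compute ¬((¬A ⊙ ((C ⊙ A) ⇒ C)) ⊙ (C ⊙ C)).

¬A = 1 − 0.95 = 0.05
C ⊙ A = max(0, 0.99 + 0.95 − 1) = max(0, 0.94) = 0.94
(C ⊙ A) ⇒ C = min(1, 1 − 0.94 + 0.99) = min(1, 1.05) = 1.00
¬A ⊙ ((C ⊙ A) ⇒ C) = max(0, 0.05 + 1.00 − 1) = max(0, 0.05) = 0.05
C ⊙ C = max(0, 0.99 + 0.99 − 1) = max(0, 0.98) = 0.98
(¬A ⊙ ((C ⊙ A) ⇒ C)) ⊙ (C ⊙ C) = max(0, 0.05 + 0.98 − 1) = max(0, 0.03) = 0.03
¬((¬A ⊙ ((C ⊙ A) ⇒ C)) ⊙ (C ⊙ C)) = 1 − 0.03 = 0.97

0.97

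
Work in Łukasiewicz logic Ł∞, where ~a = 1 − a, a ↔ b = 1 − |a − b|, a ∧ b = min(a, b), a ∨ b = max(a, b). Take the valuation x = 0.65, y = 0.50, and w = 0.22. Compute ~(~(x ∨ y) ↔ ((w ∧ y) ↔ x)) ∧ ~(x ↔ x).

x ∨ y = max(0.65, 0.50) = 0.65
~(x ∨ y) = 1 − 0.65 = 0.35
w ∧ y = min(0.22, 0.50) = 0.22
(w ∧ y) ↔ x = 1 − |0.22 − 0.65| = 1 − 0.43 = 0.57
~(x ∨ y) ↔ ((w ∧ y) ↔ x) = 1 − |0.35 − 0.57| = 1 − 0.22 = 0.78
~(~(x ∨ y) ↔ ((w ∧ y) ↔ x)) = 1 − 0.78 = 0.22
x ↔ x = 1 − |0.65 − 0.65| = 1 − 0.00 = 1.00
~(x ↔ x) = 1 − 1.00 = 0.00
~(~(x ∨ y) ↔ ((w ∧ y) ↔ x)) ∧ ~(x ↔ x) = min(0.22, 0.00) = 0.00

0.00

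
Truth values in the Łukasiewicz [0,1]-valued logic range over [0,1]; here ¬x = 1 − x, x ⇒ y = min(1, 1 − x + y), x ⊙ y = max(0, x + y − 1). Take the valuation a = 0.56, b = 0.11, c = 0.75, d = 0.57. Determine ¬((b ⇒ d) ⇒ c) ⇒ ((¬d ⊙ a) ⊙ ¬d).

0.75

b ⇒ d = min(1, 1 − 0.11 + 0.57) = min(1, 1.46) = 1.00
(b ⇒ d) ⇒ c = min(1, 1 − 1.00 + 0.75) = min(1, 0.75) = 0.75
¬((b ⇒ d) ⇒ c) = 1 − 0.75 = 0.25
¬d = 1 − 0.57 = 0.43
¬d ⊙ a = max(0, 0.43 + 0.56 − 1) = max(0, -0.01) = 0.00
(¬d ⊙ a) ⊙ ¬d = max(0, 0.00 + 0.43 − 1) = max(0, -0.57) = 0.00
¬((b ⇒ d) ⇒ c) ⇒ ((¬d ⊙ a) ⊙ ¬d) = min(1, 1 − 0.25 + 0.00) = min(1, 0.75) = 0.75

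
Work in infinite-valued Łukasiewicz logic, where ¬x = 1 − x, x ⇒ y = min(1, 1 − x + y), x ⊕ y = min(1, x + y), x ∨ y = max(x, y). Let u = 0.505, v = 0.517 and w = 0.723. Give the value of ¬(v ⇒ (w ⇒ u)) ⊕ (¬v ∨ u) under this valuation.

w ⇒ u = min(1, 1 − 0.723 + 0.505) = min(1, 0.782) = 0.782
v ⇒ (w ⇒ u) = min(1, 1 − 0.517 + 0.782) = min(1, 1.265) = 1.000
¬(v ⇒ (w ⇒ u)) = 1 − 1.000 = 0.000
¬v = 1 − 0.517 = 0.483
¬v ∨ u = max(0.483, 0.505) = 0.505
¬(v ⇒ (w ⇒ u)) ⊕ (¬v ∨ u) = min(1, 0.000 + 0.505) = min(1, 0.505) = 0.505

0.505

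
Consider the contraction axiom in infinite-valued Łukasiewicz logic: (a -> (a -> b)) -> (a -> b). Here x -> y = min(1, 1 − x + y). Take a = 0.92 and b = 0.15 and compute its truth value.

0.92

a -> b = min(1, 1 − 0.92 + 0.15) = min(1, 0.23) = 0.23
a -> (a -> b) = min(1, 1 − 0.92 + 0.23) = min(1, 0.31) = 0.31
(a -> (a -> b)) -> (a -> b) = min(1, 1 − 0.31 + 0.23) = min(1, 0.92) = 0.92
(The value 0.92 < 1 shows this instance is not satisfied; fails in Ł∞ (the t-norm is not idempotent).)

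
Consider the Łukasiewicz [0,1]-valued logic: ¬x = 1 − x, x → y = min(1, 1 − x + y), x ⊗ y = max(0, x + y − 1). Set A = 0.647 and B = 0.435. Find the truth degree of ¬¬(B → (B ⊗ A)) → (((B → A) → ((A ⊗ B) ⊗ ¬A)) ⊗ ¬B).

B ⊗ A = max(0, 0.435 + 0.647 − 1) = max(0, 0.082) = 0.082
B → (B ⊗ A) = min(1, 1 − 0.435 + 0.082) = min(1, 0.647) = 0.647
¬(B → (B ⊗ A)) = 1 − 0.647 = 0.353
¬¬(B → (B ⊗ A)) = 1 − 0.353 = 0.647
B → A = min(1, 1 − 0.435 + 0.647) = min(1, 1.212) = 1.000
A ⊗ B = max(0, 0.647 + 0.435 − 1) = max(0, 0.082) = 0.082
¬A = 1 − 0.647 = 0.353
(A ⊗ B) ⊗ ¬A = max(0, 0.082 + 0.353 − 1) = max(0, -0.565) = 0.000
(B → A) → ((A ⊗ B) ⊗ ¬A) = min(1, 1 − 1.000 + 0.000) = min(1, 0.000) = 0.000
¬B = 1 − 0.435 = 0.565
((B → A) → ((A ⊗ B) ⊗ ¬A)) ⊗ ¬B = max(0, 0.000 + 0.565 − 1) = max(0, -0.435) = 0.000
¬¬(B → (B ⊗ A)) → (((B → A) → ((A ⊗ B) ⊗ ¬A)) ⊗ ¬B) = min(1, 1 − 0.647 + 0.000) = min(1, 0.353) = 0.353

0.353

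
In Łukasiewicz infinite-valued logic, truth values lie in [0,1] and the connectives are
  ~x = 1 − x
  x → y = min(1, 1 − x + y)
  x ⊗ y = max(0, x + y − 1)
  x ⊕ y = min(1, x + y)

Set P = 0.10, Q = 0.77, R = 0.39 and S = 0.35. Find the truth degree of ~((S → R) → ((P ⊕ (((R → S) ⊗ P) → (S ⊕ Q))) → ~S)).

0.35

S → R = min(1, 1 − 0.35 + 0.39) = min(1, 1.04) = 1.00
R → S = min(1, 1 − 0.39 + 0.35) = min(1, 0.96) = 0.96
(R → S) ⊗ P = max(0, 0.96 + 0.10 − 1) = max(0, 0.06) = 0.06
S ⊕ Q = min(1, 0.35 + 0.77) = min(1, 1.12) = 1.00
((R → S) ⊗ P) → (S ⊕ Q) = min(1, 1 − 0.06 + 1.00) = min(1, 1.94) = 1.00
P ⊕ (((R → S) ⊗ P) → (S ⊕ Q)) = min(1, 0.10 + 1.00) = min(1, 1.10) = 1.00
~S = 1 − 0.35 = 0.65
(P ⊕ (((R → S) ⊗ P) → (S ⊕ Q))) → ~S = min(1, 1 − 1.00 + 0.65) = min(1, 0.65) = 0.65
(S → R) → ((P ⊕ (((R → S) ⊗ P) → (S ⊕ Q))) → ~S) = min(1, 1 − 1.00 + 0.65) = min(1, 0.65) = 0.65
~((S → R) → ((P ⊕ (((R → S) ⊗ P) → (S ⊕ Q))) → ~S)) = 1 − 0.65 = 0.35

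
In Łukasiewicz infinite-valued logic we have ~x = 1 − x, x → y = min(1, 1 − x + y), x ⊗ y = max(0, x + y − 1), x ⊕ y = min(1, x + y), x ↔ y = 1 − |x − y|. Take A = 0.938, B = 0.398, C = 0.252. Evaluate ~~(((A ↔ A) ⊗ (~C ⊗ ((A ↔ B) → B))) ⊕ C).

0.938

A ↔ A = 1 − |0.938 − 0.938| = 1 − 0.000 = 1.000
~C = 1 − 0.252 = 0.748
A ↔ B = 1 − |0.938 − 0.398| = 1 − 0.540 = 0.460
(A ↔ B) → B = min(1, 1 − 0.460 + 0.398) = min(1, 0.938) = 0.938
~C ⊗ ((A ↔ B) → B) = max(0, 0.748 + 0.938 − 1) = max(0, 0.686) = 0.686
(A ↔ A) ⊗ (~C ⊗ ((A ↔ B) → B)) = max(0, 1.000 + 0.686 − 1) = max(0, 0.686) = 0.686
((A ↔ A) ⊗ (~C ⊗ ((A ↔ B) → B))) ⊕ C = min(1, 0.686 + 0.252) = min(1, 0.938) = 0.938
~(((A ↔ A) ⊗ (~C ⊗ ((A ↔ B) → B))) ⊕ C) = 1 − 0.938 = 0.062
~~(((A ↔ A) ⊗ (~C ⊗ ((A ↔ B) → B))) ⊕ C) = 1 − 0.062 = 0.938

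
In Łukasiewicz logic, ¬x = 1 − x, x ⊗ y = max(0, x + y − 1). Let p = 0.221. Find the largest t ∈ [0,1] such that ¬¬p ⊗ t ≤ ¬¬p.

¬p = 1 − 0.221 = 0.779
¬¬p = 1 − 0.779 = 0.221
So the left factor is ¬¬p = 0.221.
So the right-hand bound is ¬¬p = 0.221.
The residuum of the Łukasiewicz t-norm gives the supremum: min(1, 1 − 0.221 + 0.221).
1 − 0.221 + 0.221 = 1.000, so t = min(1, 1.000) = 1.000.
Check: 0.221 ⊗ 1.000 = max(0, 0.221) = 0.221 ≤ 0.221.

1.000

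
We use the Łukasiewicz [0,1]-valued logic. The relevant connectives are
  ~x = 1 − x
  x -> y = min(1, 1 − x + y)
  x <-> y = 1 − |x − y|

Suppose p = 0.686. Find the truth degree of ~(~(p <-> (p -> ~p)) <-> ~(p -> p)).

0.058

~p = 1 − 0.686 = 0.314
p -> ~p = min(1, 1 − 0.686 + 0.314) = min(1, 0.628) = 0.628
p <-> (p -> ~p) = 1 − |0.686 − 0.628| = 1 − 0.058 = 0.942
~(p <-> (p -> ~p)) = 1 − 0.942 = 0.058
p -> p = min(1, 1 − 0.686 + 0.686) = min(1, 1.000) = 1.000
~(p -> p) = 1 − 1.000 = 0.000
~(p <-> (p -> ~p)) <-> ~(p -> p) = 1 − |0.058 − 0.000| = 1 − 0.058 = 0.942
~(~(p <-> (p -> ~p)) <-> ~(p -> p)) = 1 − 0.942 = 0.058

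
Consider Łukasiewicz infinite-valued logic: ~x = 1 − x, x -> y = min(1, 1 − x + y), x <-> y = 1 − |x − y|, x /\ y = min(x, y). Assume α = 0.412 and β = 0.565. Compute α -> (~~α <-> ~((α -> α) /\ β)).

1.000

~α = 1 − 0.412 = 0.588
~~α = 1 − 0.588 = 0.412
α -> α = min(1, 1 − 0.412 + 0.412) = min(1, 1.000) = 1.000
(α -> α) /\ β = min(1.000, 0.565) = 0.565
~((α -> α) /\ β) = 1 − 0.565 = 0.435
~~α <-> ~((α -> α) /\ β) = 1 − |0.412 − 0.435| = 1 − 0.023 = 0.977
α -> (~~α <-> ~((α -> α) /\ β)) = min(1, 1 − 0.412 + 0.977) = min(1, 1.565) = 1.000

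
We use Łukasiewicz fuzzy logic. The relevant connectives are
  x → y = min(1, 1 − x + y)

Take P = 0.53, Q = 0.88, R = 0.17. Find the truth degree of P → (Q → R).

0.76

Q → R = min(1, 1 − 0.88 + 0.17) = min(1, 0.29) = 0.29
P → (Q → R) = min(1, 1 − 0.53 + 0.29) = min(1, 0.76) = 0.76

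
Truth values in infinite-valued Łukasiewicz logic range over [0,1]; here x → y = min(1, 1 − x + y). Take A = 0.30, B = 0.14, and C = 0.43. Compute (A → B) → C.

A → B = min(1, 1 − 0.30 + 0.14) = min(1, 0.84) = 0.84
(A → B) → C = min(1, 1 − 0.84 + 0.43) = min(1, 0.59) = 0.59

0.59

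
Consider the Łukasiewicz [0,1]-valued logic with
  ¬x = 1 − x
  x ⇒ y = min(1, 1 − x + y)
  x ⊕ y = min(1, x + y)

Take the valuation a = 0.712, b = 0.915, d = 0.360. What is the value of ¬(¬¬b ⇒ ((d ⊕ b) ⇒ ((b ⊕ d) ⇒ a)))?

0.203

¬b = 1 − 0.915 = 0.085
¬¬b = 1 − 0.085 = 0.915
d ⊕ b = min(1, 0.360 + 0.915) = min(1, 1.275) = 1.000
b ⊕ d = min(1, 0.915 + 0.360) = min(1, 1.275) = 1.000
(b ⊕ d) ⇒ a = min(1, 1 − 1.000 + 0.712) = min(1, 0.712) = 0.712
(d ⊕ b) ⇒ ((b ⊕ d) ⇒ a) = min(1, 1 − 1.000 + 0.712) = min(1, 0.712) = 0.712
¬¬b ⇒ ((d ⊕ b) ⇒ ((b ⊕ d) ⇒ a)) = min(1, 1 − 0.915 + 0.712) = min(1, 0.797) = 0.797
¬(¬¬b ⇒ ((d ⊕ b) ⇒ ((b ⊕ d) ⇒ a))) = 1 − 0.797 = 0.203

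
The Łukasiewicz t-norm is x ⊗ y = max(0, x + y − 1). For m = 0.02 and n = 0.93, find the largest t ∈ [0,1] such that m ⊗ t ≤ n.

1.00

The residuum of the Łukasiewicz t-norm gives the supremum: min(1, 1 − 0.02 + 0.93).
1 − 0.02 + 0.93 = 1.91, so t = min(1, 1.91) = 1.00.
Check: 0.02 ⊗ 1.00 = max(0, 0.02) = 0.02 ≤ 0.93.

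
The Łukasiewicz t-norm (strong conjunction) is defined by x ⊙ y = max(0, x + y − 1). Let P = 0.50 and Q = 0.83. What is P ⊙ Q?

P ⊙ Q = max(0, 0.50 + 0.83 − 1) = max(0, 0.33) = 0.33
For comparison, the Gödel (minimum) t-norm min(x, y) would give 0.50.

0.33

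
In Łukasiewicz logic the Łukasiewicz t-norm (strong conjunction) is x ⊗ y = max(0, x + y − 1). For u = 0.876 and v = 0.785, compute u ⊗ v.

0.661

u ⊗ v = max(0, 0.876 + 0.785 − 1) = max(0, 0.661) = 0.661
For comparison, the Gödel (minimum) t-norm min(x, y) would give 0.785.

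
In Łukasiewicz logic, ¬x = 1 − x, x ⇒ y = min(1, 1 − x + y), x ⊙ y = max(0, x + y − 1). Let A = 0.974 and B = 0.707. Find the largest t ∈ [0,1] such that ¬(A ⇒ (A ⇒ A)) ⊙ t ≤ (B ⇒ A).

1.000

A ⇒ A = min(1, 1 − 0.974 + 0.974) = min(1, 1.000) = 1.000
A ⇒ (A ⇒ A) = min(1, 1 − 0.974 + 1.000) = min(1, 1.026) = 1.000
¬(A ⇒ (A ⇒ A)) = 1 − 1.000 = 0.000
So the left factor is ¬(A ⇒ (A ⇒ A)) = 0.000.
B ⇒ A = min(1, 1 − 0.707 + 0.974) = min(1, 1.267) = 1.000
So the right-hand bound is B ⇒ A = 1.000.
The residuum of the Łukasiewicz t-norm gives the supremum: min(1, 1 − 0.000 + 1.000).
1 − 0.000 + 1.000 = 2.000, so t = min(1, 2.000) = 1.000.
Check: 0.000 ⊙ 1.000 = max(0, 0.000) = 0.000 ≤ 1.000.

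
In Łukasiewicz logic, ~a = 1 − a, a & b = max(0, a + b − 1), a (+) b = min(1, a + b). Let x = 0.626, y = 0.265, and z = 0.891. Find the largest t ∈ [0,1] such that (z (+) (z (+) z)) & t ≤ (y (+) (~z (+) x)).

z (+) z = min(1, 0.891 + 0.891) = min(1, 1.782) = 1.000
z (+) (z (+) z) = min(1, 0.891 + 1.000) = min(1, 1.891) = 1.000
So the left factor is z (+) (z (+) z) = 1.000.
~z = 1 − 0.891 = 0.109
~z (+) x = min(1, 0.109 + 0.626) = min(1, 0.735) = 0.735
y (+) (~z (+) x) = min(1, 0.265 + 0.735) = min(1, 1.000) = 1.000
So the right-hand bound is y (+) (~z (+) x) = 1.000.
The residuum of the Łukasiewicz t-norm gives the supremum: min(1, 1 − 1.000 + 1.000).
1 − 1.000 + 1.000 = 1.000, so t = min(1, 1.000) = 1.000.
Check: 1.000 & 1.000 = max(0, 1.000) = 1.000 ≤ 1.000.

1.000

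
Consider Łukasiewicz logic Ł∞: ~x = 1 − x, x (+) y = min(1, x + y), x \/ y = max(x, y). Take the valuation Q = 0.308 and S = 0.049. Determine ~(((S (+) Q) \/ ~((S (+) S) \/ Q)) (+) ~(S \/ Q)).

0.000

S (+) Q = min(1, 0.049 + 0.308) = min(1, 0.357) = 0.357
S (+) S = min(1, 0.049 + 0.049) = min(1, 0.098) = 0.098
(S (+) S) \/ Q = max(0.098, 0.308) = 0.308
~((S (+) S) \/ Q) = 1 − 0.308 = 0.692
(S (+) Q) \/ ~((S (+) S) \/ Q) = max(0.357, 0.692) = 0.692
S \/ Q = max(0.049, 0.308) = 0.308
~(S \/ Q) = 1 − 0.308 = 0.692
((S (+) Q) \/ ~((S (+) S) \/ Q)) (+) ~(S \/ Q) = min(1, 0.692 + 0.692) = min(1, 1.384) = 1.000
~(((S (+) Q) \/ ~((S (+) S) \/ Q)) (+) ~(S \/ Q)) = 1 − 1.000 = 0.000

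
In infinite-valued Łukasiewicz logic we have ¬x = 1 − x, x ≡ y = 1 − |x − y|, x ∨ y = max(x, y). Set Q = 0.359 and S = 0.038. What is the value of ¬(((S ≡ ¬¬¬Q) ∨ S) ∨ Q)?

0.603

¬Q = 1 − 0.359 = 0.641
¬¬Q = 1 − 0.641 = 0.359
¬¬¬Q = 1 − 0.359 = 0.641
S ≡ ¬¬¬Q = 1 − |0.038 − 0.641| = 1 − 0.603 = 0.397
(S ≡ ¬¬¬Q) ∨ S = max(0.397, 0.038) = 0.397
((S ≡ ¬¬¬Q) ∨ S) ∨ Q = max(0.397, 0.359) = 0.397
¬(((S ≡ ¬¬¬Q) ∨ S) ∨ Q) = 1 − 0.397 = 0.603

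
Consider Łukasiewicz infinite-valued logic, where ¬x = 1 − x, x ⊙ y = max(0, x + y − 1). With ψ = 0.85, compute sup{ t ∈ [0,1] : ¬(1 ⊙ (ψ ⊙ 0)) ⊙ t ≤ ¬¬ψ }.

0.85

ψ ⊙ 0 = max(0, 0.85 + 0.00 − 1) = max(0, -0.15) = 0.00
1 ⊙ (ψ ⊙ 0) = max(0, 1.00 + 0.00 − 1) = max(0, 0.00) = 0.00
¬(1 ⊙ (ψ ⊙ 0)) = 1 − 0.00 = 1.00
So the left factor is ¬(1 ⊙ (ψ ⊙ 0)) = 1.00.
¬ψ = 1 − 0.85 = 0.15
¬¬ψ = 1 − 0.15 = 0.85
So the right-hand bound is ¬¬ψ = 0.85.
The residuum of the Łukasiewicz t-norm gives the supremum: min(1, 1 − 1.00 + 0.85).
1 − 1.00 + 0.85 = 0.85, so t = min(1, 0.85) = 0.85.
Check: 1.00 ⊙ 0.85 = max(0, 0.85) = 0.85 ≤ 0.85.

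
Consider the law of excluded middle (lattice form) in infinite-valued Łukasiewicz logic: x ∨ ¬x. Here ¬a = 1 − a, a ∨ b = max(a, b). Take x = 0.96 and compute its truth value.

¬x = 1 − 0.96 = 0.04
x ∨ ¬x = max(0.96, 0.04) = 0.96
(The value 0.96 < 1 shows this instance is not satisfied; not a Ł∞-tautology — its value is max(a, 1−a).)

0.96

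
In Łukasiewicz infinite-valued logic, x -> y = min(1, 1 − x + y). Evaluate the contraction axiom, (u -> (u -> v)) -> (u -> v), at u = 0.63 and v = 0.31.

0.68

u -> v = min(1, 1 − 0.63 + 0.31) = min(1, 0.68) = 0.68
u -> (u -> v) = min(1, 1 − 0.63 + 0.68) = min(1, 1.05) = 1.00
(u -> (u -> v)) -> (u -> v) = min(1, 1 − 1.00 + 0.68) = min(1, 0.68) = 0.68
(The value 0.68 < 1 shows this instance is not satisfied; fails in Ł∞ (the t-norm is not idempotent).)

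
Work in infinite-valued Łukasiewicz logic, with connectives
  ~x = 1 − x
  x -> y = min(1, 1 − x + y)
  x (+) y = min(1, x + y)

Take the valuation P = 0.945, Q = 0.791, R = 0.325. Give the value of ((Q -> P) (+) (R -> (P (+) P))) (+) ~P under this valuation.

1.000

Q -> P = min(1, 1 − 0.791 + 0.945) = min(1, 1.154) = 1.000
P (+) P = min(1, 0.945 + 0.945) = min(1, 1.890) = 1.000
R -> (P (+) P) = min(1, 1 − 0.325 + 1.000) = min(1, 1.675) = 1.000
(Q -> P) (+) (R -> (P (+) P)) = min(1, 1.000 + 1.000) = min(1, 2.000) = 1.000
~P = 1 − 0.945 = 0.055
((Q -> P) (+) (R -> (P (+) P))) (+) ~P = min(1, 1.000 + 0.055) = min(1, 1.055) = 1.000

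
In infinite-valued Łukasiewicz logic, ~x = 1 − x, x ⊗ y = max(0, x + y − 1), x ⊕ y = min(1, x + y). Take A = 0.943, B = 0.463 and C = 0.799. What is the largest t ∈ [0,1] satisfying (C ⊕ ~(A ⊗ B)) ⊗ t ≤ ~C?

A ⊗ B = max(0, 0.943 + 0.463 − 1) = max(0, 0.406) = 0.406
~(A ⊗ B) = 1 − 0.406 = 0.594
C ⊕ ~(A ⊗ B) = min(1, 0.799 + 0.594) = min(1, 1.393) = 1.000
So the left factor is C ⊕ ~(A ⊗ B) = 1.000.
~C = 1 − 0.799 = 0.201
So the right-hand bound is ~C = 0.201.
The residuum of the Łukasiewicz t-norm gives the supremum: min(1, 1 − 1.000 + 0.201).
1 − 1.000 + 0.201 = 0.201, so t = min(1, 0.201) = 0.201.
Check: 1.000 ⊗ 0.201 = max(0, 0.201) = 0.201 ≤ 0.201.

0.201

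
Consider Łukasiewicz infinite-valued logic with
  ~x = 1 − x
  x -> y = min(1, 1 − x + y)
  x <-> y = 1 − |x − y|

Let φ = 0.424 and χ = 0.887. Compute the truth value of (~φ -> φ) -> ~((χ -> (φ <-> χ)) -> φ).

~φ = 1 − 0.424 = 0.576
~φ -> φ = min(1, 1 − 0.576 + 0.424) = min(1, 0.848) = 0.848
φ <-> χ = 1 − |0.424 − 0.887| = 1 − 0.463 = 0.537
χ -> (φ <-> χ) = min(1, 1 − 0.887 + 0.537) = min(1, 0.650) = 0.650
(χ -> (φ <-> χ)) -> φ = min(1, 1 − 0.650 + 0.424) = min(1, 0.774) = 0.774
~((χ -> (φ <-> χ)) -> φ) = 1 − 0.774 = 0.226
(~φ -> φ) -> ~((χ -> (φ <-> χ)) -> φ) = min(1, 1 − 0.848 + 0.226) = min(1, 0.378) = 0.378

0.378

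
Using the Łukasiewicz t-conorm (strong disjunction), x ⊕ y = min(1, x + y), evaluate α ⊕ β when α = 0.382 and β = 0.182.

α ⊕ β = min(1, 0.382 + 0.182) = min(1, 0.564) = 0.564
For comparison, the Gödel t-conorm max(x, y) would give 0.382.

0.564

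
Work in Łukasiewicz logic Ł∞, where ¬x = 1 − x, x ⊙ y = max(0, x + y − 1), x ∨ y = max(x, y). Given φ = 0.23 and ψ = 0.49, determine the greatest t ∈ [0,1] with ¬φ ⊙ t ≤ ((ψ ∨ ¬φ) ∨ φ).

1.00

¬φ = 1 − 0.23 = 0.77
So the left factor is ¬φ = 0.77.
ψ ∨ ¬φ = max(0.49, 0.77) = 0.77
(ψ ∨ ¬φ) ∨ φ = max(0.77, 0.23) = 0.77
So the right-hand bound is (ψ ∨ ¬φ) ∨ φ = 0.77.
The residuum of the Łukasiewicz t-norm gives the supremum: min(1, 1 − 0.77 + 0.77).
1 − 0.77 + 0.77 = 1.00, so t = min(1, 1.00) = 1.00.
Check: 0.77 ⊙ 1.00 = max(0, 0.77) = 0.77 ≤ 0.77.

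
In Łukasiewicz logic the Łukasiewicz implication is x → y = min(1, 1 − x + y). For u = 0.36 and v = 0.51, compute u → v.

u → v = min(1, 1 − 0.36 + 0.51) = min(1, 1.15) = 1.00
For comparison, the Gödel implication (1 if x ≤ y else y) would give 1.00.

1.00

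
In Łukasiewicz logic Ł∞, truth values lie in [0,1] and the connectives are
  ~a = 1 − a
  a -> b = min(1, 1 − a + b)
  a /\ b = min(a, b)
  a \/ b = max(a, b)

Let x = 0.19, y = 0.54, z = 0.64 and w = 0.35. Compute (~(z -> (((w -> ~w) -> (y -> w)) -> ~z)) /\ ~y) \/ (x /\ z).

0.19

~w = 1 − 0.35 = 0.65
w -> ~w = min(1, 1 − 0.35 + 0.65) = min(1, 1.30) = 1.00
y -> w = min(1, 1 − 0.54 + 0.35) = min(1, 0.81) = 0.81
(w -> ~w) -> (y -> w) = min(1, 1 − 1.00 + 0.81) = min(1, 0.81) = 0.81
~z = 1 − 0.64 = 0.36
((w -> ~w) -> (y -> w)) -> ~z = min(1, 1 − 0.81 + 0.36) = min(1, 0.55) = 0.55
z -> (((w -> ~w) -> (y -> w)) -> ~z) = min(1, 1 − 0.64 + 0.55) = min(1, 0.91) = 0.91
~(z -> (((w -> ~w) -> (y -> w)) -> ~z)) = 1 − 0.91 = 0.09
~y = 1 − 0.54 = 0.46
~(z -> (((w -> ~w) -> (y -> w)) -> ~z)) /\ ~y = min(0.09, 0.46) = 0.09
x /\ z = min(0.19, 0.64) = 0.19
(~(z -> (((w -> ~w) -> (y -> w)) -> ~z)) /\ ~y) \/ (x /\ z) = max(0.09, 0.19) = 0.19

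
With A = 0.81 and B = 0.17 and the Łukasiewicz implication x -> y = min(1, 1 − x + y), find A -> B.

0.36

A -> B = min(1, 1 − 0.81 + 0.17) = min(1, 0.36) = 0.36
For comparison, the Gödel implication (1 if x ≤ y else y) would give 0.17.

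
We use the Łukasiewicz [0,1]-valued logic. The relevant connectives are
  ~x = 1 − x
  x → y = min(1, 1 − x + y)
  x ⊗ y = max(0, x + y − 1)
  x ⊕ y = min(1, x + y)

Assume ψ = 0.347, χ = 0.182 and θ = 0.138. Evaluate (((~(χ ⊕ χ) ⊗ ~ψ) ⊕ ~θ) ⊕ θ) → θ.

χ ⊕ χ = min(1, 0.182 + 0.182) = min(1, 0.364) = 0.364
~(χ ⊕ χ) = 1 − 0.364 = 0.636
~ψ = 1 − 0.347 = 0.653
~(χ ⊕ χ) ⊗ ~ψ = max(0, 0.636 + 0.653 − 1) = max(0, 0.289) = 0.289
~θ = 1 − 0.138 = 0.862
(~(χ ⊕ χ) ⊗ ~ψ) ⊕ ~θ = min(1, 0.289 + 0.862) = min(1, 1.151) = 1.000
((~(χ ⊕ χ) ⊗ ~ψ) ⊕ ~θ) ⊕ θ = min(1, 1.000 + 0.138) = min(1, 1.138) = 1.000
(((~(χ ⊕ χ) ⊗ ~ψ) ⊕ ~θ) ⊕ θ) → θ = min(1, 1 − 1.000 + 0.138) = min(1, 0.138) = 0.138

0.138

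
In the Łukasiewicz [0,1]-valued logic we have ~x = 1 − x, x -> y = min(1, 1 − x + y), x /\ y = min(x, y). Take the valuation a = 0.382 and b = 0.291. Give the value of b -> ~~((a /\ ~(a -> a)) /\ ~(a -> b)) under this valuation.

0.709

a -> a = min(1, 1 − 0.382 + 0.382) = min(1, 1.000) = 1.000
~(a -> a) = 1 − 1.000 = 0.000
a /\ ~(a -> a) = min(0.382, 0.000) = 0.000
a -> b = min(1, 1 − 0.382 + 0.291) = min(1, 0.909) = 0.909
~(a -> b) = 1 − 0.909 = 0.091
(a /\ ~(a -> a)) /\ ~(a -> b) = min(0.000, 0.091) = 0.000
~((a /\ ~(a -> a)) /\ ~(a -> b)) = 1 − 0.000 = 1.000
~~((a /\ ~(a -> a)) /\ ~(a -> b)) = 1 − 1.000 = 0.000
b -> ~~((a /\ ~(a -> a)) /\ ~(a -> b)) = min(1, 1 − 0.291 + 0.000) = min(1, 0.709) = 0.709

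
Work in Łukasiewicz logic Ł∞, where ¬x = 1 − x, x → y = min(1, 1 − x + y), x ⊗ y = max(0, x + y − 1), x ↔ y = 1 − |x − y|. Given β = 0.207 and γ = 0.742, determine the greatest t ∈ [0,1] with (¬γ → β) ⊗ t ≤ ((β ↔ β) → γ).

¬γ = 1 − 0.742 = 0.258
¬γ → β = min(1, 1 − 0.258 + 0.207) = min(1, 0.949) = 0.949
So the left factor is ¬γ → β = 0.949.
β ↔ β = 1 − |0.207 − 0.207| = 1 − 0.000 = 1.000
(β ↔ β) → γ = min(1, 1 − 1.000 + 0.742) = min(1, 0.742) = 0.742
So the right-hand bound is (β ↔ β) → γ = 0.742.
The residuum of the Łukasiewicz t-norm gives the supremum: min(1, 1 − 0.949 + 0.742).
1 − 0.949 + 0.742 = 0.793, so t = min(1, 0.793) = 0.793.
Check: 0.949 ⊗ 0.793 = max(0, 0.742) = 0.742 ≤ 0.742.

0.793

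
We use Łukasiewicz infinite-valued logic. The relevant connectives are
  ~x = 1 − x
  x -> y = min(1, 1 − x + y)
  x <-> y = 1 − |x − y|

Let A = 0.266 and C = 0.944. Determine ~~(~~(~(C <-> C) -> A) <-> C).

C <-> C = 1 − |0.944 − 0.944| = 1 − 0.000 = 1.000
~(C <-> C) = 1 − 1.000 = 0.000
~(C <-> C) -> A = min(1, 1 − 0.000 + 0.266) = min(1, 1.266) = 1.000
~(~(C <-> C) -> A) = 1 − 1.000 = 0.000
~~(~(C <-> C) -> A) = 1 − 0.000 = 1.000
~~(~(C <-> C) -> A) <-> C = 1 − |1.000 − 0.944| = 1 − 0.056 = 0.944
~(~~(~(C <-> C) -> A) <-> C) = 1 − 0.944 = 0.056
~~(~~(~(C <-> C) -> A) <-> C) = 1 − 0.056 = 0.944

0.944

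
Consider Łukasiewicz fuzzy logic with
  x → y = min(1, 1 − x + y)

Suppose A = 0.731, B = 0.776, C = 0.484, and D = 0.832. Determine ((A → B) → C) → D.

1.000

A → B = min(1, 1 − 0.731 + 0.776) = min(1, 1.045) = 1.000
(A → B) → C = min(1, 1 − 1.000 + 0.484) = min(1, 0.484) = 0.484
((A → B) → C) → D = min(1, 1 − 0.484 + 0.832) = min(1, 1.348) = 1.000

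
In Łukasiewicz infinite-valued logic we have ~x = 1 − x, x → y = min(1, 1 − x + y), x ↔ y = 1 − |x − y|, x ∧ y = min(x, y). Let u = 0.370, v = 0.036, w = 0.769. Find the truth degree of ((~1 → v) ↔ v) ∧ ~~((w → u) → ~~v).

0.036

~1 = 1 − 1.000 = 0.000
~1 → v = min(1, 1 − 0.000 + 0.036) = min(1, 1.036) = 1.000
(~1 → v) ↔ v = 1 − |1.000 − 0.036| = 1 − 0.964 = 0.036
w → u = min(1, 1 − 0.769 + 0.370) = min(1, 0.601) = 0.601
~v = 1 − 0.036 = 0.964
~~v = 1 − 0.964 = 0.036
(w → u) → ~~v = min(1, 1 − 0.601 + 0.036) = min(1, 0.435) = 0.435
~((w → u) → ~~v) = 1 − 0.435 = 0.565
~~((w → u) → ~~v) = 1 − 0.565 = 0.435
((~1 → v) ↔ v) ∧ ~~((w → u) → ~~v) = min(0.036, 0.435) = 0.036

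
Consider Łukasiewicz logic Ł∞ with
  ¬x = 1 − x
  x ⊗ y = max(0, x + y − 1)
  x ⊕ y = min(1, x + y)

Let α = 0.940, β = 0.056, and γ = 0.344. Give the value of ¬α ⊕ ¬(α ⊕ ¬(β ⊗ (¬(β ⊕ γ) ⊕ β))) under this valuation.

¬α = 1 − 0.940 = 0.060
β ⊕ γ = min(1, 0.056 + 0.344) = min(1, 0.400) = 0.400
¬(β ⊕ γ) = 1 − 0.400 = 0.600
¬(β ⊕ γ) ⊕ β = min(1, 0.600 + 0.056) = min(1, 0.656) = 0.656
β ⊗ (¬(β ⊕ γ) ⊕ β) = max(0, 0.056 + 0.656 − 1) = max(0, -0.288) = 0.000
¬(β ⊗ (¬(β ⊕ γ) ⊕ β)) = 1 − 0.000 = 1.000
α ⊕ ¬(β ⊗ (¬(β ⊕ γ) ⊕ β)) = min(1, 0.940 + 1.000) = min(1, 1.940) = 1.000
¬(α ⊕ ¬(β ⊗ (¬(β ⊕ γ) ⊕ β))) = 1 − 1.000 = 0.000
¬α ⊕ ¬(α ⊕ ¬(β ⊗ (¬(β ⊕ γ) ⊕ β))) = min(1, 0.060 + 0.000) = min(1, 0.060) = 0.060

0.060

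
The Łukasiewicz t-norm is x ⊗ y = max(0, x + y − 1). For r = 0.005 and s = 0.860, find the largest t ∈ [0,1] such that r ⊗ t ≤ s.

1.000

The residuum of the Łukasiewicz t-norm gives the supremum: min(1, 1 − 0.005 + 0.860).
1 − 0.005 + 0.860 = 1.855, so t = min(1, 1.855) = 1.000.
Check: 0.005 ⊗ 1.000 = max(0, 0.005) = 0.005 ≤ 0.860.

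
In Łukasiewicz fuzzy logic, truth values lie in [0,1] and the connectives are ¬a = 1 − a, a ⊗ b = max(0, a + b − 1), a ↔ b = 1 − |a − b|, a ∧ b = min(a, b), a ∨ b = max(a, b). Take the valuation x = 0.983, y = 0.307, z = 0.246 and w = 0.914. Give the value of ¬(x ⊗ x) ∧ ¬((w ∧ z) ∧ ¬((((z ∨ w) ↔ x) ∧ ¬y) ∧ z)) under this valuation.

x ⊗ x = max(0, 0.983 + 0.983 − 1) = max(0, 0.966) = 0.966
¬(x ⊗ x) = 1 − 0.966 = 0.034
w ∧ z = min(0.914, 0.246) = 0.246
z ∨ w = max(0.246, 0.914) = 0.914
(z ∨ w) ↔ x = 1 − |0.914 − 0.983| = 1 − 0.069 = 0.931
¬y = 1 − 0.307 = 0.693
((z ∨ w) ↔ x) ∧ ¬y = min(0.931, 0.693) = 0.693
(((z ∨ w) ↔ x) ∧ ¬y) ∧ z = min(0.693, 0.246) = 0.246
¬((((z ∨ w) ↔ x) ∧ ¬y) ∧ z) = 1 − 0.246 = 0.754
(w ∧ z) ∧ ¬((((z ∨ w) ↔ x) ∧ ¬y) ∧ z) = min(0.246, 0.754) = 0.246
¬((w ∧ z) ∧ ¬((((z ∨ w) ↔ x) ∧ ¬y) ∧ z)) = 1 − 0.246 = 0.754
¬(x ⊗ x) ∧ ¬((w ∧ z) ∧ ¬((((z ∨ w) ↔ x) ∧ ¬y) ∧ z)) = min(0.034, 0.754) = 0.034

0.034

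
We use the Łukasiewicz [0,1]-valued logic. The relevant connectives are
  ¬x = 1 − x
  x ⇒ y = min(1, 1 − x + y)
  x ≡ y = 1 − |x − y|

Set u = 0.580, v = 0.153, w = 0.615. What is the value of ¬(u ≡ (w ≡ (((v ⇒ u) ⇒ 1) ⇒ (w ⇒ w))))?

0.035

v ⇒ u = min(1, 1 − 0.153 + 0.580) = min(1, 1.427) = 1.000
(v ⇒ u) ⇒ 1 = min(1, 1 − 1.000 + 1.000) = min(1, 1.000) = 1.000
w ⇒ w = min(1, 1 − 0.615 + 0.615) = min(1, 1.000) = 1.000
((v ⇒ u) ⇒ 1) ⇒ (w ⇒ w) = min(1, 1 − 1.000 + 1.000) = min(1, 1.000) = 1.000
w ≡ (((v ⇒ u) ⇒ 1) ⇒ (w ⇒ w)) = 1 − |0.615 − 1.000| = 1 − 0.385 = 0.615
u ≡ (w ≡ (((v ⇒ u) ⇒ 1) ⇒ (w ⇒ w))) = 1 − |0.580 − 0.615| = 1 − 0.035 = 0.965
¬(u ≡ (w ≡ (((v ⇒ u) ⇒ 1) ⇒ (w ⇒ w)))) = 1 − 0.965 = 0.035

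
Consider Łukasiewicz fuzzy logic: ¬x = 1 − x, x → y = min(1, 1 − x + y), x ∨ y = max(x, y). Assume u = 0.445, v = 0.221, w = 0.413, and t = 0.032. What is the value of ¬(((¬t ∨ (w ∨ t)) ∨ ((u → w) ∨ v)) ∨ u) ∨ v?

0.221

¬t = 1 − 0.032 = 0.968
w ∨ t = max(0.413, 0.032) = 0.413
¬t ∨ (w ∨ t) = max(0.968, 0.413) = 0.968
u → w = min(1, 1 − 0.445 + 0.413) = min(1, 0.968) = 0.968
(u → w) ∨ v = max(0.968, 0.221) = 0.968
(¬t ∨ (w ∨ t)) ∨ ((u → w) ∨ v) = max(0.968, 0.968) = 0.968
((¬t ∨ (w ∨ t)) ∨ ((u → w) ∨ v)) ∨ u = max(0.968, 0.445) = 0.968
¬(((¬t ∨ (w ∨ t)) ∨ ((u → w) ∨ v)) ∨ u) = 1 − 0.968 = 0.032
¬(((¬t ∨ (w ∨ t)) ∨ ((u → w) ∨ v)) ∨ u) ∨ v = max(0.032, 0.221) = 0.221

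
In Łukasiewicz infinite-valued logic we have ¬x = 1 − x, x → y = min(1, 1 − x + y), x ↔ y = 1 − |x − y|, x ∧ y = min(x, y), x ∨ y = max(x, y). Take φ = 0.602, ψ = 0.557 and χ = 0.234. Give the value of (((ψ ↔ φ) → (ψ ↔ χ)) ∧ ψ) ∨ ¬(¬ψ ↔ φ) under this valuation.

ψ ↔ φ = 1 − |0.557 − 0.602| = 1 − 0.045 = 0.955
ψ ↔ χ = 1 − |0.557 − 0.234| = 1 − 0.323 = 0.677
(ψ ↔ φ) → (ψ ↔ χ) = min(1, 1 − 0.955 + 0.677) = min(1, 0.722) = 0.722
((ψ ↔ φ) → (ψ ↔ χ)) ∧ ψ = min(0.722, 0.557) = 0.557
¬ψ = 1 − 0.557 = 0.443
¬ψ ↔ φ = 1 − |0.443 − 0.602| = 1 − 0.159 = 0.841
¬(¬ψ ↔ φ) = 1 − 0.841 = 0.159
(((ψ ↔ φ) → (ψ ↔ χ)) ∧ ψ) ∨ ¬(¬ψ ↔ φ) = max(0.557, 0.159) = 0.557

0.557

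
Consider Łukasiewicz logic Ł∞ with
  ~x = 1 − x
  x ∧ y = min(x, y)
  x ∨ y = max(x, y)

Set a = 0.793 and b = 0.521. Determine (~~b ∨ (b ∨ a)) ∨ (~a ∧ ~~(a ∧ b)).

~b = 1 − 0.521 = 0.479
~~b = 1 − 0.479 = 0.521
b ∨ a = max(0.521, 0.793) = 0.793
~~b ∨ (b ∨ a) = max(0.521, 0.793) = 0.793
~a = 1 − 0.793 = 0.207
a ∧ b = min(0.793, 0.521) = 0.521
~(a ∧ b) = 1 − 0.521 = 0.479
~~(a ∧ b) = 1 − 0.479 = 0.521
~a ∧ ~~(a ∧ b) = min(0.207, 0.521) = 0.207
(~~b ∨ (b ∨ a)) ∨ (~a ∧ ~~(a ∧ b)) = max(0.793, 0.207) = 0.793

0.793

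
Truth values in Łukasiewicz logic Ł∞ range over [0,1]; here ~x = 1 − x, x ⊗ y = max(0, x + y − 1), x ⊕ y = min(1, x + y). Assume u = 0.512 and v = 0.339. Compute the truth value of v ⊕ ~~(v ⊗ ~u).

~u = 1 − 0.512 = 0.488
v ⊗ ~u = max(0, 0.339 + 0.488 − 1) = max(0, -0.173) = 0.000
~(v ⊗ ~u) = 1 − 0.000 = 1.000
~~(v ⊗ ~u) = 1 − 1.000 = 0.000
v ⊕ ~~(v ⊗ ~u) = min(1, 0.339 + 0.000) = min(1, 0.339) = 0.339

0.339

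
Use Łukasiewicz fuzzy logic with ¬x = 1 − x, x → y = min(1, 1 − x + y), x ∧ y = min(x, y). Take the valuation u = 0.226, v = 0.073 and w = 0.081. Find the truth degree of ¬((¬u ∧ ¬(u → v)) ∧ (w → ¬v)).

¬u = 1 − 0.226 = 0.774
u → v = min(1, 1 − 0.226 + 0.073) = min(1, 0.847) = 0.847
¬(u → v) = 1 − 0.847 = 0.153
¬u ∧ ¬(u → v) = min(0.774, 0.153) = 0.153
¬v = 1 − 0.073 = 0.927
w → ¬v = min(1, 1 − 0.081 + 0.927) = min(1, 1.846) = 1.000
(¬u ∧ ¬(u → v)) ∧ (w → ¬v) = min(0.153, 1.000) = 0.153
¬((¬u ∧ ¬(u → v)) ∧ (w → ¬v)) = 1 − 0.153 = 0.847

0.847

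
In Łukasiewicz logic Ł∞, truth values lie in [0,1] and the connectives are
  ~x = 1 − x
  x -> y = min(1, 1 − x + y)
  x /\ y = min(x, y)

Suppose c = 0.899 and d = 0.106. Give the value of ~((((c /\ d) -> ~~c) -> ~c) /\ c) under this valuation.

0.899

c /\ d = min(0.899, 0.106) = 0.106
~c = 1 − 0.899 = 0.101
~~c = 1 − 0.101 = 0.899
(c /\ d) -> ~~c = min(1, 1 − 0.106 + 0.899) = min(1, 1.793) = 1.000
((c /\ d) -> ~~c) -> ~c = min(1, 1 − 1.000 + 0.101) = min(1, 0.101) = 0.101
(((c /\ d) -> ~~c) -> ~c) /\ c = min(0.101, 0.899) = 0.101
~((((c /\ d) -> ~~c) -> ~c) /\ c) = 1 − 0.101 = 0.899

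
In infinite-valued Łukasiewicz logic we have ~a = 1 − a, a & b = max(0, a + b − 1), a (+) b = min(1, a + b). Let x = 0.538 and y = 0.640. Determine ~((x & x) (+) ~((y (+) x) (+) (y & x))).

0.924

x & x = max(0, 0.538 + 0.538 − 1) = max(0, 0.076) = 0.076
y (+) x = min(1, 0.640 + 0.538) = min(1, 1.178) = 1.000
y & x = max(0, 0.640 + 0.538 − 1) = max(0, 0.178) = 0.178
(y (+) x) (+) (y & x) = min(1, 1.000 + 0.178) = min(1, 1.178) = 1.000
~((y (+) x) (+) (y & x)) = 1 − 1.000 = 0.000
(x & x) (+) ~((y (+) x) (+) (y & x)) = min(1, 0.076 + 0.000) = min(1, 0.076) = 0.076
~((x & x) (+) ~((y (+) x) (+) (y & x))) = 1 − 0.076 = 0.924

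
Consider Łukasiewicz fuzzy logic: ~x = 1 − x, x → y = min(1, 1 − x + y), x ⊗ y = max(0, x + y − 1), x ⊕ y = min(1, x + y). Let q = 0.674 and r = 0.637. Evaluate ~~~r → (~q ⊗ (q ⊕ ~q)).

~r = 1 − 0.637 = 0.363
~~r = 1 − 0.363 = 0.637
~~~r = 1 − 0.637 = 0.363
~q = 1 − 0.674 = 0.326
q ⊕ ~q = min(1, 0.674 + 0.326) = min(1, 1.000) = 1.000
~q ⊗ (q ⊕ ~q) = max(0, 0.326 + 1.000 − 1) = max(0, 0.326) = 0.326
~~~r → (~q ⊗ (q ⊕ ~q)) = min(1, 1 − 0.363 + 0.326) = min(1, 0.963) = 0.963

0.963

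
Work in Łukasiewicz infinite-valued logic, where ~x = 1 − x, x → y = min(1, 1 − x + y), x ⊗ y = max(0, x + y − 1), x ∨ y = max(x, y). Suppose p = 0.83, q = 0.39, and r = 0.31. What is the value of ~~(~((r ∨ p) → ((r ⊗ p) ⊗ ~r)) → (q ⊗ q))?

r ∨ p = max(0.31, 0.83) = 0.83
r ⊗ p = max(0, 0.31 + 0.83 − 1) = max(0, 0.14) = 0.14
~r = 1 − 0.31 = 0.69
(r ⊗ p) ⊗ ~r = max(0, 0.14 + 0.69 − 1) = max(0, -0.17) = 0.00
(r ∨ p) → ((r ⊗ p) ⊗ ~r) = min(1, 1 − 0.83 + 0.00) = min(1, 0.17) = 0.17
~((r ∨ p) → ((r ⊗ p) ⊗ ~r)) = 1 − 0.17 = 0.83
q ⊗ q = max(0, 0.39 + 0.39 − 1) = max(0, -0.22) = 0.00
~((r ∨ p) → ((r ⊗ p) ⊗ ~r)) → (q ⊗ q) = min(1, 1 − 0.83 + 0.00) = min(1, 0.17) = 0.17
~(~((r ∨ p) → ((r ⊗ p) ⊗ ~r)) → (q ⊗ q)) = 1 − 0.17 = 0.83
~~(~((r ∨ p) → ((r ⊗ p) ⊗ ~r)) → (q ⊗ q)) = 1 − 0.83 = 0.17

0.17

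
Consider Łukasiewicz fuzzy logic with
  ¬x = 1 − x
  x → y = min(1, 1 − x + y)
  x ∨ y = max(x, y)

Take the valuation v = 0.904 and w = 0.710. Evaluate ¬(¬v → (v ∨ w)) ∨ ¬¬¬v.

0.096

¬v = 1 − 0.904 = 0.096
v ∨ w = max(0.904, 0.710) = 0.904
¬v → (v ∨ w) = min(1, 1 − 0.096 + 0.904) = min(1, 1.808) = 1.000
¬(¬v → (v ∨ w)) = 1 − 1.000 = 0.000
¬¬v = 1 − 0.096 = 0.904
¬¬¬v = 1 − 0.904 = 0.096
¬(¬v → (v ∨ w)) ∨ ¬¬¬v = max(0.000, 0.096) = 0.096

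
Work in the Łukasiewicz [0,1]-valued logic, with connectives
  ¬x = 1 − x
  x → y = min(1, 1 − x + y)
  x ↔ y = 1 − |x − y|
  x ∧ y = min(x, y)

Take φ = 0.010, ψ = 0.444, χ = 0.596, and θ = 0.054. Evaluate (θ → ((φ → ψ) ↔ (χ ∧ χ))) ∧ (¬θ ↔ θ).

0.108

φ → ψ = min(1, 1 − 0.010 + 0.444) = min(1, 1.434) = 1.000
χ ∧ χ = min(0.596, 0.596) = 0.596
(φ → ψ) ↔ (χ ∧ χ) = 1 − |1.000 − 0.596| = 1 − 0.404 = 0.596
θ → ((φ → ψ) ↔ (χ ∧ χ)) = min(1, 1 − 0.054 + 0.596) = min(1, 1.542) = 1.000
¬θ = 1 − 0.054 = 0.946
¬θ ↔ θ = 1 − |0.946 − 0.054| = 1 − 0.892 = 0.108
(θ → ((φ → ψ) ↔ (χ ∧ χ))) ∧ (¬θ ↔ θ) = min(1.000, 0.108) = 0.108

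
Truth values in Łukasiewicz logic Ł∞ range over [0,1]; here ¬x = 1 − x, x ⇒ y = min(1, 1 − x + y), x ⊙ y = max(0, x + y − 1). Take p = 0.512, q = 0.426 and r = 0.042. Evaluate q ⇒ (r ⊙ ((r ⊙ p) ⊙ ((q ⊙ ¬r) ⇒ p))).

0.574

r ⊙ p = max(0, 0.042 + 0.512 − 1) = max(0, -0.446) = 0.000
¬r = 1 − 0.042 = 0.958
q ⊙ ¬r = max(0, 0.426 + 0.958 − 1) = max(0, 0.384) = 0.384
(q ⊙ ¬r) ⇒ p = min(1, 1 − 0.384 + 0.512) = min(1, 1.128) = 1.000
(r ⊙ p) ⊙ ((q ⊙ ¬r) ⇒ p) = max(0, 0.000 + 1.000 − 1) = max(0, 0.000) = 0.000
r ⊙ ((r ⊙ p) ⊙ ((q ⊙ ¬r) ⇒ p)) = max(0, 0.042 + 0.000 − 1) = max(0, -0.958) = 0.000
q ⇒ (r ⊙ ((r ⊙ p) ⊙ ((q ⊙ ¬r) ⇒ p))) = min(1, 1 − 0.426 + 0.000) = min(1, 0.574) = 0.574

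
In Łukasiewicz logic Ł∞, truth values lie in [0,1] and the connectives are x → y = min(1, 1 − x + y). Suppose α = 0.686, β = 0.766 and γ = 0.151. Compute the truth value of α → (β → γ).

β → γ = min(1, 1 − 0.766 + 0.151) = min(1, 0.385) = 0.385
α → (β → γ) = min(1, 1 − 0.686 + 0.385) = min(1, 0.699) = 0.699

0.699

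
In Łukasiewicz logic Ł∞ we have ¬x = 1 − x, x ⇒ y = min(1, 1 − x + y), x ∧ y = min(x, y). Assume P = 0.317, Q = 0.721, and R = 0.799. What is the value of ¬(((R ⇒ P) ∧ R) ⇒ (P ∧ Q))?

R ⇒ P = min(1, 1 − 0.799 + 0.317) = min(1, 0.518) = 0.518
(R ⇒ P) ∧ R = min(0.518, 0.799) = 0.518
P ∧ Q = min(0.317, 0.721) = 0.317
((R ⇒ P) ∧ R) ⇒ (P ∧ Q) = min(1, 1 − 0.518 + 0.317) = min(1, 0.799) = 0.799
¬(((R ⇒ P) ∧ R) ⇒ (P ∧ Q)) = 1 − 0.799 = 0.201

0.201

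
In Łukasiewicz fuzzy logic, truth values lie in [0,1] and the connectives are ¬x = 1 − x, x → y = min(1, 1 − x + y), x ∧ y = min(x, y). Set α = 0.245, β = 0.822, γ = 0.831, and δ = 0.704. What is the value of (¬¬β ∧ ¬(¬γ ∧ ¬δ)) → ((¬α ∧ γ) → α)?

0.668

¬β = 1 − 0.822 = 0.178
¬¬β = 1 − 0.178 = 0.822
¬γ = 1 − 0.831 = 0.169
¬δ = 1 − 0.704 = 0.296
¬γ ∧ ¬δ = min(0.169, 0.296) = 0.169
¬(¬γ ∧ ¬δ) = 1 − 0.169 = 0.831
¬¬β ∧ ¬(¬γ ∧ ¬δ) = min(0.822, 0.831) = 0.822
¬α = 1 − 0.245 = 0.755
¬α ∧ γ = min(0.755, 0.831) = 0.755
(¬α ∧ γ) → α = min(1, 1 − 0.755 + 0.245) = min(1, 0.490) = 0.490
(¬¬β ∧ ¬(¬γ ∧ ¬δ)) → ((¬α ∧ γ) → α) = min(1, 1 − 0.822 + 0.490) = min(1, 0.668) = 0.668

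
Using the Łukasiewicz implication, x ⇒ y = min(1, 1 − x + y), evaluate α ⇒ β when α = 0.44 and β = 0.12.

0.68

α ⇒ β = min(1, 1 − 0.44 + 0.12) = min(1, 0.68) = 0.68
For comparison, the Gödel implication (1 if x ≤ y else y) would give 0.12.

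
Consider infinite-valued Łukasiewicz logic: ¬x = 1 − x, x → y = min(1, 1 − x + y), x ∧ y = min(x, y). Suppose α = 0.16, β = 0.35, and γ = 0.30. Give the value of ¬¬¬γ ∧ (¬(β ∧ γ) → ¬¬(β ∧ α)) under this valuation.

¬γ = 1 − 0.30 = 0.70
¬¬γ = 1 − 0.70 = 0.30
¬¬¬γ = 1 − 0.30 = 0.70
β ∧ γ = min(0.35, 0.30) = 0.30
¬(β ∧ γ) = 1 − 0.30 = 0.70
β ∧ α = min(0.35, 0.16) = 0.16
¬(β ∧ α) = 1 − 0.16 = 0.84
¬¬(β ∧ α) = 1 − 0.84 = 0.16
¬(β ∧ γ) → ¬¬(β ∧ α) = min(1, 1 − 0.70 + 0.16) = min(1, 0.46) = 0.46
¬¬¬γ ∧ (¬(β ∧ γ) → ¬¬(β ∧ α)) = min(0.70, 0.46) = 0.46

0.46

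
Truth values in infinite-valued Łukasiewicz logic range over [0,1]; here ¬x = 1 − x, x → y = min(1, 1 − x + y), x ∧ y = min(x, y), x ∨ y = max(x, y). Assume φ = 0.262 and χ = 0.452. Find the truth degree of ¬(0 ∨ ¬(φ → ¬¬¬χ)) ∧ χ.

0.452

¬χ = 1 − 0.452 = 0.548
¬¬χ = 1 − 0.548 = 0.452
¬¬¬χ = 1 − 0.452 = 0.548
φ → ¬¬¬χ = min(1, 1 − 0.262 + 0.548) = min(1, 1.286) = 1.000
¬(φ → ¬¬¬χ) = 1 − 1.000 = 0.000
0 ∨ ¬(φ → ¬¬¬χ) = max(0.000, 0.000) = 0.000
¬(0 ∨ ¬(φ → ¬¬¬χ)) = 1 − 0.000 = 1.000
¬(0 ∨ ¬(φ → ¬¬¬χ)) ∧ χ = min(1.000, 0.452) = 0.452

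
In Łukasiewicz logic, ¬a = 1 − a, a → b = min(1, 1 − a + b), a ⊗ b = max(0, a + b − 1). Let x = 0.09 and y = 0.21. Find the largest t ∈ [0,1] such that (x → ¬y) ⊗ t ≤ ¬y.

0.79

¬y = 1 − 0.21 = 0.79
x → ¬y = min(1, 1 − 0.09 + 0.79) = min(1, 1.70) = 1.00
So the left factor is x → ¬y = 1.00.
So the right-hand bound is ¬y = 0.79.
The residuum of the Łukasiewicz t-norm gives the supremum: min(1, 1 − 1.00 + 0.79).
1 − 1.00 + 0.79 = 0.79, so t = min(1, 0.79) = 0.79.
Check: 1.00 ⊗ 0.79 = max(0, 0.79) = 0.79 ≤ 0.79.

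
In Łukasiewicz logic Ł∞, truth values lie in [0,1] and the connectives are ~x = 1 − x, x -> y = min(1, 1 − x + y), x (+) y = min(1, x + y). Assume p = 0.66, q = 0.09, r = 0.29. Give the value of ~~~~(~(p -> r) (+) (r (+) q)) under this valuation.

p -> r = min(1, 1 − 0.66 + 0.29) = min(1, 0.63) = 0.63
~(p -> r) = 1 − 0.63 = 0.37
r (+) q = min(1, 0.29 + 0.09) = min(1, 0.38) = 0.38
~(p -> r) (+) (r (+) q) = min(1, 0.37 + 0.38) = min(1, 0.75) = 0.75
~(~(p -> r) (+) (r (+) q)) = 1 − 0.75 = 0.25
~~(~(p -> r) (+) (r (+) q)) = 1 − 0.25 = 0.75
~~~(~(p -> r) (+) (r (+) q)) = 1 − 0.75 = 0.25
~~~~(~(p -> r) (+) (r (+) q)) = 1 − 0.25 = 0.75

0.75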